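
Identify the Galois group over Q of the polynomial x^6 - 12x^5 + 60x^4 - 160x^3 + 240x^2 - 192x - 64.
The polynomial f is an irreducible sextic over Q, so G = Gal(f/Q) is one of the 16 transitive subgroups 6T1, ..., 6T16 of S_6. The discriminant of f is 1603087953297408, which is not a perfect square, so G is not contained in A_6. The transitive groups of degree 6 not contained in A_6 are: C_6 (6T1, order 6), S_3 (6T2, order 6), D_6 (6T3, order 12), C_3 x S_3 (6T5, order 18), A_4 x C_2 (6T6, order 24), S_4 (6T8, order 24), S_3 x S_3 (6T9, order 36), S_4 x C_2 (6T11, order 48), (S_3 x S_3) : C_2 (6T13, order 72), PGL(2,5) (6T14, order 120), S_6 (6T16, order 720). By Dedekind's theorem, for a prime p not dividing disc(f) the degrees of the irreducible factors of f mod p form the cycle type of an element of G. Factoring f modulo the 79 such primes p <= 419 (skipping 2, 3, which divide the discriminant), each new pattern first appears at: mod 5: f = (x^2 + x + 2)(x^2 + 3x + 3)(x^2 + 4x + 1), pattern 2+2+2; mod 7: f = (x^3 + x^2 + 5x + 2)(x^3 + x^2 + 5x + 3), pattern 3+3; mod 13: f = (x^6 + x^5 + 8x^4 + 9x^3 + 6x^2 + 3x + 1), pattern 6; mod 17: f = (x + 5)(x + 8)(x^2 + 3x + 5)(x^2 + 6x + 16), pattern 2+2+1+1; mod 31: f = (x + 2)(x + 5)(x + 9)(x + 18)(x + 22)(x + 25), pattern 1+1+1+1+1+1. No other pattern occurs in this range, so the set of observed cycle types is {2+2+2, 3+3, 6, 2+2+1+1, 1+1+1+1+1+1}. The candidates containing elements of all these cycle types are D_6 (6T3) of order 12, A_4 x C_2 (6T6) of order 24, S_3 x S_3 (6T9) of order 36, S_4 x C_2 (6T11) of order 48, (S_3 x S_3) : C_2 (6T13) of order 72, PGL(2,5) (6T14) of order 120, S_6 (6T16) of order 720; the others are excluded. The observed types are precisely the cycle types that occur in D_6 (6T3). Each of the other remaining candidates has further cycle types, and by the Chebotarev density theorem the matching factorization patterns would occur for a proportion of primes equal to their share of the group: A_4 x C_2 (6T6) additionally contains elements of type 2+1+1+1+1 (3 of its 24 elements, about 12% of primes); S_3 x S_3 (6T9) additionally contains elements of type 3+1+1+1 (4 of its 36 elements, about 11% of primes); S_4 x C_2 (6T11) additionally contains elements of type 4+2, 4+1+1, 2+1+1+1+1 (15 of its 48 elements, about 31% of primes); (S_3 x S_3) : C_2 (6T13) additionally contains elements of type 4+2, 3+2+1, 3+1+1+1, 2+1+1+1+1 (40 of its 72 elements, about 56% of primes); PGL(2,5) (6T14) additionally contains elements of type 5+1, 4+1+1 (54 of its 120 elements, about 45% of primes); S_6 (6T16) additionally contains elements of type 5+1, 4+2, 4+1+1, 3+2+1, 3+1+1+1, 2+1+1+1+1 (499 of its 720 elements, about 69% of primes). None of the 79 primes tested shows any such pattern (for each of these groups the chance of that is below 10^-4), which rules them out. Hence G = D_6 (6T3), of order 12.

D_6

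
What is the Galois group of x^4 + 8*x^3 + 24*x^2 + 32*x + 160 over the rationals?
4T2: V_4

The polynomial is an irreducible quartic over Q and its discriminant is 764411904 = 27648^2, a perfect square, so the Galois group is contained in A_4. The resolvent cubic y^3 - 24*y^2 - 384*y + 4096 splits completely over Q, which gives the Klein four-group V_4.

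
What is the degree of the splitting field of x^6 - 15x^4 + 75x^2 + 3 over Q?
The degree of the splitting field over Q equals the order of the Galois group, so first determine the group. The polynomial f is an irreducible sextic over Q, so G = Gal(f/Q) is one of the 16 transitive subgroups 6T1, ..., 6T16 of S_6. The discriminant of f is -37572373905408, which is not a perfect square, so G is not contained in A_6. The transitive groups of degree 6 not contained in A_6 are: C_6 (6T1, order 6), S_3 (6T2, order 6), D_6 (6T3, order 12), C_3 x S_3 (6T5, order 18), A_4 x C_2 (6T6, order 24), S_4 (6T8, order 24), S_3 x S_3 (6T9, order 36), S_4 x C_2 (6T11, order 48), (S_3 x S_3) : C_2 (6T13, order 72), PGL(2,5) (6T14, order 120), S_6 (6T16, order 720). By Dedekind's theorem, for a prime p not dividing disc(f) the degrees of the irreducible factors of f mod p form the cycle type of an element of G. Factoring f modulo the 23 such primes p <= 97 (skipping 2, 3, which divide the discriminant), each new pattern first appears at: mod 5: f = (x^2 + 2)(x^2 + x + 2)(x^2 + 4x + 2), pattern 2+2+2; mod 7: f = (x^3 + 2x^2 + 5x + 5)(x^3 + 5x^2 + 5x + 2), pattern 3+3; mod 31: f = (x + 7)(x + 12)(x + 15)(x + 16)(x + 19)(x + 24), pattern 1+1+1+1+1+1. No other pattern occurs in this range, so the set of observed cycle types is {2+2+2, 3+3, 1+1+1+1+1+1}. The candidates containing elements of all these cycle types are C_6 (6T1) of order 6, S_3 (6T2) of order 6, D_6 (6T3) of order 12, C_3 x S_3 (6T5) of order 18, A_4 x C_2 (6T6) of order 24, S_4 (6T8) of order 24, S_3 x S_3 (6T9) of order 36, S_4 x C_2 (6T11) of order 48, (S_3 x S_3) : C_2 (6T13) of order 72, PGL(2,5) (6T14) of order 120, S_6 (6T16) of order 720; the others are excluded. The observed types are precisely the cycle types that occur in S_3 (6T2). Each of the other remaining candidates has further cycle types, and by the Chebotarev density theorem the matching factorization patterns would occur for a proportion of primes equal to their share of the group: C_6 (6T1) additionally contains elements of type 6 (2 of its 6 elements, about 33% of primes); D_6 (6T3) additionally contains elements of type 6, 2+2+1+1 (5 of its 12 elements, about 42% of primes); C_3 x S_3 (6T5) additionally contains elements of type 6, 3+1+1+1 (10 of its 18 elements, about 56% of primes); A_4 x C_2 (6T6) additionally contains elements of type 6, 2+2+1+1, 2+1+1+1+1 (14 of its 24 elements, about 58% of primes); S_4 (6T8) additionally contains elements of type 4+1+1, 2+2+1+1 (9 of its 24 elements, about 38% of primes); S_3 x S_3 (6T9) additionally contains elements of type 6, 3+1+1+1, 2+2+1+1 (25 of its 36 elements, about 69% of primes); S_4 x C_2 (6T11) additionally contains elements of type 6, 4+2, 4+1+1, 2+2+1+1, 2+1+1+1+1 (32 of its 48 elements, about 67% of primes); (S_3 x S_3) : C_2 (6T13) additionally contains elements of type 6, 4+2, 3+2+1, 3+1+1+1, 2+2+1+1, 2+1+1+1+1 (61 of its 72 elements, about 85% of primes); PGL(2,5) (6T14) additionally contains elements of type 6, 5+1, 4+1+1, 2+2+1+1 (89 of its 120 elements, about 74% of primes); S_6 (6T16) additionally contains elements of type 6, 5+1, 4+2, 4+1+1, 3+2+1, 3+1+1+1, 2+2+1+1, 2+1+1+1+1 (664 of its 720 elements, about 92% of primes). None of the 23 primes tested shows any such pattern (for each of these groups the chance of that is below 10^-4), which rules them out. Hence G = S_3 (6T2), of order 6. The Galois group S_3 (6T2) has order 6, so the splitting field has degree 6 over Q.

6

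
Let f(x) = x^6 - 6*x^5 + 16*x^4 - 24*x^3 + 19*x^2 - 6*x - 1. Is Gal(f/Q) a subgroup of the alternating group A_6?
The polynomial is irreducible of degree 6 over Q. Its discriminant is 153664 = 392^2, a perfect square. A Galois group lies in the alternating group exactly when the discriminant is a square in Q, so the Galois group (A_4) is contained in A_6.

Yes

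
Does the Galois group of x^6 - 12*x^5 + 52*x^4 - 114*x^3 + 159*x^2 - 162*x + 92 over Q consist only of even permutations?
Yes

The polynomial is irreducible of degree 6 over Q. Its discriminant is 454513278976 = 674176^2, a perfect square. A Galois group lies in the alternating group exactly when the discriminant is a square in Q, so the Galois group (S_4) is contained in A_6.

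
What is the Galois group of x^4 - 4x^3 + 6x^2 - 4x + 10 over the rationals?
V_4 (also written V4)

The polynomial is an irreducible quartic over Q and its discriminant is 186624 = 432^2, a perfect square, so the Galois group is contained in A_4. The resolvent cubic y^3 - 6*y^2 - 24*y + 64 splits completely over Q, which gives the Klein four-group V_4.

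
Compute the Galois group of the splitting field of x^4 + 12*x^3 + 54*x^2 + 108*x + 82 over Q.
V_4, the Klein four-group

The polynomial is an irreducible quartic over Q and its discriminant is 256 = 16^2, a perfect square, so the Galois group is contained in A_4. The resolvent cubic y^3 - 54*y^2 + 968*y - 5760 splits completely over Q, which gives the Klein four-group V_4.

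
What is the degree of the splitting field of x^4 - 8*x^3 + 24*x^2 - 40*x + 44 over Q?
The degree of the splitting field over Q equals the order of the Galois group, so first determine the group. The polynomial is an irreducible quartic over Q and its discriminant is 331776 = 576^2, a perfect square, so the Galois group is contained in A_4. The resolvent cubic y^3 - 24*y^2 + 144*y - 192 is irreducible over Q. An irreducible resolvent with square discriminant gives A_4. The Galois group A_4 (4T4) has order 12, so the splitting field has degree 12 over Q.

12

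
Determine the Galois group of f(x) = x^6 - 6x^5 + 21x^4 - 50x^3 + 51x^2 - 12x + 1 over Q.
S_3 x S_3, the direct product S_3 x S_3 in its degree-6 action

The polynomial f is an irreducible sextic over Q, so G = Gal(f/Q) is one of the 16 transitive subgroups 6T1, ..., 6T16 of S_6. The discriminant of f is 14154124032, which is not a perfect square, so G is not contained in A_6. The transitive groups of degree 6 not contained in A_6 are: C_6 (6T1, order 6), S_3 (6T2, order 6), D_6 (6T3, order 12), C_3 x S_3 (6T5, order 18), A_4 x C_2 (6T6, order 24), S_4 (6T8, order 24), S_3 x S_3 (6T9, order 36), S_4 x C_2 (6T11, order 48), (S_3 x S_3) : C_2 (6T13, order 72), PGL(2,5) (6T14, order 120), S_6 (6T16, order 720). By Dedekind's theorem, for a prime p not dividing disc(f) the degrees of the irreducible factors of f mod p form the cycle type of an element of G. Factoring f modulo the 22 such primes p <= 97 (skipping 2, 3, 53, which divide the discriminant), each new pattern first appears at: mod 5: f = (x^6 + 4x^5 + x^4 + x^2 + 3x + 1), pattern 6; mod 11: f = (x + 2)(x + 9)(x^2 + 6x + 1)(x^2 + 10x + 8), pattern 2+2+1+1; mod 13: f = (x + 6)(x + 8)(x + 9)(x^3 + 10x^2 + 7x + 9), pattern 3+1+1+1; mod 31: f = (x^2 + 5x + 11)(x^2 + 23x + 21)(x^2 + 28x + 20), pattern 2+2+2; mod 97: f = (x^3 + 94x^2 + 36x + 50)(x^3 + 94x^2 + 73x + 33), pattern 3+3. No other pattern occurs in this range, so the set of observed cycle types is {6, 2+2+1+1, 3+1+1+1, 2+2+2, 3+3}. The candidates containing elements of all these cycle types are S_3 x S_3 (6T9) of order 36, (S_3 x S_3) : C_2 (6T13) of order 72, S_6 (6T16) of order 720; the others are excluded. The observed types are precisely the cycle types that occur in S_3 x S_3 (6T9) (apart from the identity). Each of the other remaining candidates has further cycle types, and by the Chebotarev density theorem the matching factorization patterns would occur for a proportion of primes equal to their share of the group: (S_3 x S_3) : C_2 (6T13) additionally contains elements of type 4+2, 3+2+1, 2+1+1+1+1 (36 of its 72 elements, about 50% of primes); S_6 (6T16) additionally contains elements of type 5+1, 4+2, 4+1+1, 3+2+1, 2+1+1+1+1 (459 of its 720 elements, about 64% of primes). None of the 22 primes tested shows any such pattern (for each of these groups the chance of that is below 10^-4), which rules them out. Hence G = S_3 x S_3 (6T9), of order 36.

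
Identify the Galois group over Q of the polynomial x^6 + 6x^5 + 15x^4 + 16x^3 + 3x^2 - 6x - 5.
The polynomial f is an irreducible sextic over Q, so G = Gal(f/Q) is one of the 16 transitive subgroups 6T1, ..., 6T16 of S_6. The discriminant of f is 40310784, which is not a perfect square, so G is not contained in A_6. The transitive groups of degree 6 not contained in A_6 are: C_6 (6T1, order 6), S_3 (6T2, order 6), D_6 (6T3, order 12), C_3 x S_3 (6T5, order 18), A_4 x C_2 (6T6, order 24), S_4 (6T8, order 24), S_3 x S_3 (6T9, order 36), S_4 x C_2 (6T11, order 48), (S_3 x S_3) : C_2 (6T13, order 72), PGL(2,5) (6T14, order 120), S_6 (6T16, order 720). By Dedekind's theorem, for a prime p not dividing disc(f) the degrees of the irreducible factors of f mod p form the cycle type of an element of G. Factoring f modulo the 14 such primes p <= 53 (skipping 2, 3, which divide the discriminant), each new pattern first appears at: mod 5: f = (x)(x + 4)(x^2 + 3x + 3)(x^2 + 4x + 2), pattern 2+2+1+1; mod 7: f = (x^6 + 6x^5 + x^4 + 2x^3 + 3x^2 + x + 2), pattern 6; mod 19: f = (x + 11)(x + 14)(x + 16)(x^3 + 3x^2 + 3x + 4), pattern 3+1+1+1; mod 31: f = (x^2 + 10)(x^2 + 14x + 6)(x^2 + 23x + 18), pattern 2+2+2; mod 43: f = (x^3 + 3x^2 + 3x + 6)(x^3 + 3x^2 + 3x + 35), pattern 3+3. No other pattern occurs in this range, so the set of observed cycle types is {2+2+1+1, 6, 3+1+1+1, 2+2+2, 3+3}. The candidates containing elements of all these cycle types are S_3 x S_3 (6T9) of order 36, (S_3 x S_3) : C_2 (6T13) of order 72, S_6 (6T16) of order 720; the others are excluded. The observed types are precisely the cycle types that occur in S_3 x S_3 (6T9) (apart from the identity). Each of the other remaining candidates has further cycle types, and by the Chebotarev density theorem the matching factorization patterns would occur for a proportion of primes equal to their share of the group: (S_3 x S_3) : C_2 (6T13) additionally contains elements of type 4+2, 3+2+1, 2+1+1+1+1 (36 of its 72 elements, about 50% of primes); S_6 (6T16) additionally contains elements of type 5+1, 4+2, 4+1+1, 3+2+1, 2+1+1+1+1 (459 of its 720 elements, about 64% of primes). None of the 14 primes tested shows any such pattern (for each of these groups the chance of that is below 10^-4), which rules them out. Hence G = S_3 x S_3 (6T9), of order 36.

S_3 x S_3 (also written G36-)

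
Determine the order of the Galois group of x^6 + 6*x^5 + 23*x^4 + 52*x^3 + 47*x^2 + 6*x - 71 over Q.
The degree of the splitting field over Q equals the order of the Galois group, so first determine the group. The polynomial f is an irreducible sextic over Q, so G = Gal(f/Q) is one of the 16 transitive subgroups 6T1, ..., 6T16 of S_6. The discriminant of f is 164995463643136 = 12845056^2, a perfect square, so G is contained in A_6. The transitive groups of degree 6 contained in A_6 are: A_4 (6T4, order 12), S_4 (6T7, order 24), (C_3 x C_3) : C_4 (6T10, order 36), PSL(2,5) (6T12, order 60), A_6 (6T15, order 360). By Dedekind's theorem, for a prime p not dividing disc(f) the degrees of the irreducible factors of f mod p form the cycle type of an element of G. Factoring f modulo the 33 such primes p <= 149 (skipping 2, 7, which divide the discriminant), each new pattern first appears at: mod 3: f = (x^3 + x^2 + 2x + 1)(x^3 + 2x^2 + x + 1), pattern 3+3; mod 13: f = (x + 5)(x + 10)(x^2 + 2x + 6)(x^2 + 2x + 7), pattern 2+2+1+1. No other pattern occurs in this range, so the set of observed cycle types is {3+3, 2+2+1+1}. The candidates containing elements of all these cycle types are A_4 (6T4) of order 12, S_4 (6T7) of order 24, (C_3 x C_3) : C_4 (6T10) of order 36, PSL(2,5) (6T12) of order 60, A_6 (6T15) of order 360; the others are excluded. The observed types are precisely the cycle types that occur in A_4 (6T4) (apart from the identity). Each of the other remaining candidates has further cycle types, and by the Chebotarev density theorem the matching factorization patterns would occur for a proportion of primes equal to their share of the group: S_4 (6T7) additionally contains elements of type 4+2 (6 of its 24 elements, about 25% of primes); (C_3 x C_3) : C_4 (6T10) additionally contains elements of type 4+2, 3+1+1+1 (22 of its 36 elements, about 61% of primes); PSL(2,5) (6T12) additionally contains elements of type 5+1 (24 of its 60 elements, about 40% of primes); A_6 (6T15) additionally contains elements of type 5+1, 4+2, 3+1+1+1 (274 of its 360 elements, about 76% of primes). None of the 33 primes tested shows any such pattern (for each of these groups the chance of that is below 10^-4), which rules them out. Hence G = A_4 (6T4), of order 12. The Galois group A_4 (6T4) has order 12, so the splitting field has degree 12 over Q.

12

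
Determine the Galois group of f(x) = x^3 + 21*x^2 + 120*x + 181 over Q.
C_3 (order 3)

The polynomial is an irreducible cubic over Q and its discriminant is 59049 = 243^2, a perfect square. For an irreducible cubic, a square discriminant forces the Galois group to be A_3, the cyclic group of order 3.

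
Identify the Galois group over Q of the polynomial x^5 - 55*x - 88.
A_5, the alternating group on 5 letters

The polynomial f is an irreducible quintic over Q, so G = Gal(f/Q) is a transitive subgroup of S_5: one of C_5 (5T1, order 5), D_5 (5T2, order 10), F_20 (5T3, order 20), A_5 (5T4, order 60) or S_5 (5T5, order 120). The discriminant of f is 58564000000 = 242000^2, a perfect square, so G is contained in A_5. The transitive groups of degree 5 contained in A_5 are: C_5 (5T1, order 5), D_5 (5T2, order 10), A_5 (5T4, order 60). By Dedekind's theorem, for a prime p not dividing disc(f) the degrees of the irreducible factors of f mod p form the cycle type of an element of G. Factoring f modulo the 3 such primes p <= 13 (skipping 2, 5, 11, which divide the discriminant), each new pattern first appears at: mod 3: f = (x^5 + 2x + 2), pattern 5; mod 13: f = (x + 5)(x + 7)(x^3 + x^2 + 5x + 9), pattern 3+1+1. No other pattern occurs in this range, so the set of observed cycle types is {5, 3+1+1}. Among the candidates above, the only group containing elements of all these cycle types is A_5 (5T4) — each of C_5 (5T1), D_5 (5T2) lacks at least one of them. Hence G = A_5 (5T4), of order 60.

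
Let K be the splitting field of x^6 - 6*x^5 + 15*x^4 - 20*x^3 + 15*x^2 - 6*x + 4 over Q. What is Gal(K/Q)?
S_3

The polynomial f is an irreducible sextic over Q, so G = Gal(f/Q) is one of the 16 transitive subgroups 6T1, ..., 6T16 of S_6. The discriminant of f is -11337408, which is not a perfect square, so G is not contained in A_6. The transitive groups of degree 6 not contained in A_6 are: C_6 (6T1, order 6), S_3 (6T2, order 6), D_6 (6T3, order 12), C_3 x S_3 (6T5, order 18), A_4 x C_2 (6T6, order 24), S_4 (6T8, order 24), S_3 x S_3 (6T9, order 36), S_4 x C_2 (6T11, order 48), (S_3 x S_3) : C_2 (6T13, order 72), PGL(2,5) (6T14, order 120), S_6 (6T16, order 720). By Dedekind's theorem, for a prime p not dividing disc(f) the degrees of the irreducible factors of f mod p form the cycle type of an element of G. Factoring f modulo the 23 such primes p <= 97 (skipping 2, 3, which divide the discriminant), each new pattern first appears at: mod 5: f = (x^2 + 2x + 4)(x^2 + 3x + 3)(x^2 + 4x + 2), pattern 2+2+2; mod 7: f = (x^3 + 4x^2 + 3x + 1)(x^3 + 4x^2 + 3x + 4), pattern 3+3; mod 61: f = (x + 2)(x + 18)(x + 21)(x + 38)(x + 41)(x + 57), pattern 1+1+1+1+1+1. No other pattern occurs in this range, so the set of observed cycle types is {2+2+2, 3+3, 1+1+1+1+1+1}. The candidates containing elements of all these cycle types are C_6 (6T1) of order 6, S_3 (6T2) of order 6, D_6 (6T3) of order 12, C_3 x S_3 (6T5) of order 18, A_4 x C_2 (6T6) of order 24, S_4 (6T8) of order 24, S_3 x S_3 (6T9) of order 36, S_4 x C_2 (6T11) of order 48, (S_3 x S_3) : C_2 (6T13) of order 72, PGL(2,5) (6T14) of order 120, S_6 (6T16) of order 720; the others are excluded. The observed types are precisely the cycle types that occur in S_3 (6T2). Each of the other remaining candidates has further cycle types, and by the Chebotarev density theorem the matching factorization patterns would occur for a proportion of primes equal to their share of the group: C_6 (6T1) additionally contains elements of type 6 (2 of its 6 elements, about 33% of primes); D_6 (6T3) additionally contains elements of type 6, 2+2+1+1 (5 of its 12 elements, about 42% of primes); C_3 x S_3 (6T5) additionally contains elements of type 6, 3+1+1+1 (10 of its 18 elements, about 56% of primes); A_4 x C_2 (6T6) additionally contains elements of type 6, 2+2+1+1, 2+1+1+1+1 (14 of its 24 elements, about 58% of primes); S_4 (6T8) additionally contains elements of type 4+1+1, 2+2+1+1 (9 of its 24 elements, about 38% of primes); S_3 x S_3 (6T9) additionally contains elements of type 6, 3+1+1+1, 2+2+1+1 (25 of its 36 elements, about 69% of primes); S_4 x C_2 (6T11) additionally contains elements of type 6, 4+2, 4+1+1, 2+2+1+1, 2+1+1+1+1 (32 of its 48 elements, about 67% of primes); (S_3 x S_3) : C_2 (6T13) additionally contains elements of type 6, 4+2, 3+2+1, 3+1+1+1, 2+2+1+1, 2+1+1+1+1 (61 of its 72 elements, about 85% of primes); PGL(2,5) (6T14) additionally contains elements of type 6, 5+1, 4+1+1, 2+2+1+1 (89 of its 120 elements, about 74% of primes); S_6 (6T16) additionally contains elements of type 6, 5+1, 4+2, 4+1+1, 3+2+1, 3+1+1+1, 2+2+1+1, 2+1+1+1+1 (664 of its 720 elements, about 92% of primes). None of the 23 primes tested shows any such pattern (for each of these groups the chance of that is below 10^-4), which rules them out. Hence G = S_3 (6T2), of order 6.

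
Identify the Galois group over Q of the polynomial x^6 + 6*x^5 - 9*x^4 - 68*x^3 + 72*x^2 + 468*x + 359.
The polynomial f is an irreducible sextic over Q, so G = Gal(f/Q) is one of the 16 transitive subgroups 6T1, ..., 6T16 of S_6. The discriminant of f is -9221581132716096, which is not a perfect square, so G is not contained in A_6. The transitive groups of degree 6 not contained in A_6 are: C_6 (6T1, order 6), S_3 (6T2, order 6), D_6 (6T3, order 12), C_3 x S_3 (6T5, order 18), A_4 x C_2 (6T6, order 24), S_4 (6T8, order 24), S_3 x S_3 (6T9, order 36), S_4 x C_2 (6T11, order 48), (S_3 x S_3) : C_2 (6T13, order 72), PGL(2,5) (6T14, order 120), S_6 (6T16, order 720). By Dedekind's theorem, for a prime p not dividing disc(f) the degrees of the irreducible factors of f mod p form the cycle type of an element of G. Factoring f modulo the 33 such primes p <= 149 (skipping 2, 3, which divide the discriminant), each new pattern first appears at: mod 5: f = (x^3 + 2x + 4)(x^3 + x^2 + 4x + 1), pattern 3+3; mod 7: f = (x^6 + 6x^5 + 5x^4 + 2x^3 + 2x^2 + 6x + 2), pattern 6; mod 17: f = (x + 1)(x + 2)(x^2 + 7x + 11)(x^2 + 13x + 14), pattern 2+2+1+1; mod 19: f = (x + 3)(x + 4)(x + 7)(x + 16)(x^2 + 14x + 8), pattern 2+1+1+1+1; mod 71: f = (x^2 + 9x + 54)(x^2 + 24x + 32)(x^2 + 44x + 12), pattern 2+2+2. No other pattern occurs in this range, so the set of observed cycle types is {3+3, 6, 2+2+1+1, 2+1+1+1+1, 2+2+2}. The candidates containing elements of all these cycle types are A_4 x C_2 (6T6) of order 24, S_4 x C_2 (6T11) of order 48, (S_3 x S_3) : C_2 (6T13) of order 72, S_6 (6T16) of order 720; the others are excluded. The observed types are precisely the cycle types that occur in A_4 x C_2 (6T6) (apart from the identity). Each of the other remaining candidates has further cycle types, and by the Chebotarev density theorem the matching factorization patterns would occur for a proportion of primes equal to their share of the group: S_4 x C_2 (6T11) additionally contains elements of type 4+2, 4+1+1 (12 of its 48 elements, about 25% of primes); (S_3 x S_3) : C_2 (6T13) additionally contains elements of type 4+2, 3+2+1, 3+1+1+1 (34 of its 72 elements, about 47% of primes); S_6 (6T16) additionally contains elements of type 5+1, 4+2, 4+1+1, 3+2+1, 3+1+1+1 (484 of its 720 elements, about 67% of primes). None of the 33 primes tested shows any such pattern (for each of these groups the chance of that is below 10^-4), which rules them out. Hence G = A_4 x C_2 (6T6), of order 24.

A_4 x C_2 (also written A4xC2)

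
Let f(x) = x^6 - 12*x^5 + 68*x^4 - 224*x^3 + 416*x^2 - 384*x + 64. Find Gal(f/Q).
A_4 (order 12)

The polynomial f is an irreducible sextic over Q, so G = Gal(f/Q) is one of the 16 transitive subgroups 6T1, ..., 6T16 of S_6. The discriminant of f is 164995463643136 = 12845056^2, a perfect square, so G is contained in A_6. The transitive groups of degree 6 contained in A_6 are: A_4 (6T4, order 12), S_4 (6T7, order 24), (C_3 x C_3) : C_4 (6T10, order 36), PSL(2,5) (6T12, order 60), A_6 (6T15, order 360). By Dedekind's theorem, for a prime p not dividing disc(f) the degrees of the irreducible factors of f mod p form the cycle type of an element of G. Factoring f modulo the 33 such primes p <= 149 (skipping 2, 7, which divide the discriminant), each new pattern first appears at: mod 3: f = (x^3 + x^2 + 2x + 1)(x^3 + 2x^2 + x + 1), pattern 3+3; mod 13: f = (x + 2)(x + 7)(x^2 + 9x + 9)(x^2 + 9x + 10), pattern 2+2+1+1. No other pattern occurs in this range, so the set of observed cycle types is {3+3, 2+2+1+1}. The candidates containing elements of all these cycle types are A_4 (6T4) of order 12, S_4 (6T7) of order 24, (C_3 x C_3) : C_4 (6T10) of order 36, PSL(2,5) (6T12) of order 60, A_6 (6T15) of order 360; the others are excluded. The observed types are precisely the cycle types that occur in A_4 (6T4) (apart from the identity). Each of the other remaining candidates has further cycle types, and by the Chebotarev density theorem the matching factorization patterns would occur for a proportion of primes equal to their share of the group: S_4 (6T7) additionally contains elements of type 4+2 (6 of its 24 elements, about 25% of primes); (C_3 x C_3) : C_4 (6T10) additionally contains elements of type 4+2, 3+1+1+1 (22 of its 36 elements, about 61% of primes); PSL(2,5) (6T12) additionally contains elements of type 5+1 (24 of its 60 elements, about 40% of primes); A_6 (6T15) additionally contains elements of type 5+1, 4+2, 3+1+1+1 (274 of its 360 elements, about 76% of primes). None of the 33 primes tested shows any such pattern (for each of these groups the chance of that is below 10^-4), which rules them out. Hence G = A_4 (6T4), of order 12.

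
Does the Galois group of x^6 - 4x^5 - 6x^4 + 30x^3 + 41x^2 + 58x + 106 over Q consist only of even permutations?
No

The polynomial is irreducible of degree 6 over Q. Its discriminant is -997977239592192, which is not a perfect square. A Galois group lies in the alternating group exactly when the discriminant is a square in Q, so the Galois group ((S_3 x S_3) : C_2) is not contained in A_6.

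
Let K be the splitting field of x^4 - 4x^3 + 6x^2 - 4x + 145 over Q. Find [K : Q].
4

The degree of the splitting field over Q equals the order of the Galois group, so first determine the group. The polynomial is an irreducible quartic over Q and its discriminant is 764411904 = 27648^2, a perfect square, so the Galois group is contained in A_4. The resolvent cubic y^3 - 6*y^2 - 564*y + 1144 splits completely over Q, which gives the Klein four-group V_4. The Galois group V_4 (4T2) has order 4, so the splitting field has degree 4 over Q.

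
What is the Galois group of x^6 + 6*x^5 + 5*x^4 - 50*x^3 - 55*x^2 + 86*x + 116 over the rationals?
(C_3 x C_3) : C_4 (also written G36+)

The polynomial f is an irreducible sextic over Q, so G = Gal(f/Q) is one of the 16 transitive subgroups 6T1, ..., 6T16 of S_6. The discriminant of f is 38875225000000 = 6235000^2, a perfect square, so G is contained in A_6. The transitive groups of degree 6 contained in A_6 are: A_4 (6T4, order 12), S_4 (6T7, order 24), (C_3 x C_3) : C_4 (6T10, order 36), PSL(2,5) (6T12, order 60), A_6 (6T15, order 360). By Dedekind's theorem, for a prime p not dividing disc(f) the degrees of the irreducible factors of f mod p form the cycle type of an element of G. Factoring f modulo the 19 such primes p <= 83 (skipping 2, 5, 29, 43, which divide the discriminant), each new pattern first appears at: mod 3: f = (x^2 + x + 2)(x^4 + 2x^3 + x^2 + 2x + 1), pattern 4+2; mod 11: f = (x^3 + 7x^2 + x + 8)(x^3 + 10x^2 + 9), pattern 3+3; mod 19: f = (x + 2)(x + 16)(x^2 + 11x + 3)(x^2 + 15x + 2), pattern 2+2+1+1; mod 61: f = (x + 22)(x + 25)(x + 43)(x^3 + 38x^2 + 53x + 41), pattern 3+1+1+1. No other pattern occurs in this range, so the set of observed cycle types is {4+2, 3+3, 2+2+1+1, 3+1+1+1}. The candidates containing elements of all these cycle types are (C_3 x C_3) : C_4 (6T10) of order 36, A_6 (6T15) of order 360; the others are excluded. The observed types are precisely the cycle types that occur in (C_3 x C_3) : C_4 (6T10) (apart from the identity). Each of the other remaining candidates has further cycle types, and by the Chebotarev density theorem the matching factorization patterns would occur for a proportion of primes equal to their share of the group: A_6 (6T15) additionally contains elements of type 5+1 (144 of its 360 elements, about 40% of primes). None of the 19 primes tested shows any such pattern (for each of these groups the chance of that is below 10^-4), which rules them out. Hence G = (C_3 x C_3) : C_4 (6T10), of order 36.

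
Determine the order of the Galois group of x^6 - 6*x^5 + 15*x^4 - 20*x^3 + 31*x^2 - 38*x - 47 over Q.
24

The degree of the splitting field over Q equals the order of the Galois group, so first determine the group. The polynomial f is an irreducible sextic over Q, so G = Gal(f/Q) is one of the 16 transitive subgroups 6T1, ..., 6T16 of S_6. The discriminant of f is 66039417143296 = 8126464^2, a perfect square, so G is contained in A_6. The transitive groups of degree 6 contained in A_6 are: A_4 (6T4, order 12), S_4 (6T7, order 24), (C_3 x C_3) : C_4 (6T10, order 36), PSL(2,5) (6T12, order 60), A_6 (6T15, order 360). By Dedekind's theorem, for a prime p not dividing disc(f) the degrees of the irreducible factors of f mod p form the cycle type of an element of G. Factoring f modulo the 79 such primes p <= 419 (skipping 2, 31, which divide the discriminant), each new pattern first appears at: mod 3: f = (x^2 + x + 2)(x^4 + 2x^3 + 2x^2 + x + 2), pattern 4+2; mod 5: f = (x^3 + 4x + 3)(x^3 + 4x^2 + x + 1), pattern 3+3; mod 11: f = (x + 4)(x + 5)(x^2 + x + 4)(x^2 + 6x + 10), pattern 2+2+1+1; mod 67: f = (x + 3)(x + 5)(x + 21)(x + 44)(x + 60)(x + 62), pattern 1+1+1+1+1+1. No other pattern occurs in this range, so the set of observed cycle types is {4+2, 3+3, 2+2+1+1, 1+1+1+1+1+1}. The candidates containing elements of all these cycle types are S_4 (6T7) of order 24, (C_3 x C_3) : C_4 (6T10) of order 36, A_6 (6T15) of order 360; the others are excluded. The observed types are precisely the cycle types that occur in S_4 (6T7). Each of the other remaining candidates has further cycle types, and by the Chebotarev density theorem the matching factorization patterns would occur for a proportion of primes equal to their share of the group: (C_3 x C_3) : C_4 (6T10) additionally contains elements of type 3+1+1+1 (4 of its 36 elements, about 11% of primes); A_6 (6T15) additionally contains elements of type 5+1, 3+1+1+1 (184 of its 360 elements, about 51% of primes). None of the 79 primes tested shows any such pattern (for each of these groups the chance of that is below 10^-4), which rules them out. Hence G = S_4 (6T7), of order 24. The Galois group S_4 (6T7) has order 24, so the splitting field has degree 24 over Q.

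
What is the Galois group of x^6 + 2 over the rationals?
The polynomial f is an irreducible sextic over Q, so G = Gal(f/Q) is one of the 16 transitive subgroups 6T1, ..., 6T16 of S_6. The discriminant of f is -1492992, which is not a perfect square, so G is not contained in A_6. The transitive groups of degree 6 not contained in A_6 are: C_6 (6T1, order 6), S_3 (6T2, order 6), D_6 (6T3, order 12), C_3 x S_3 (6T5, order 18), A_4 x C_2 (6T6, order 24), S_4 (6T8, order 24), S_3 x S_3 (6T9, order 36), S_4 x C_2 (6T11, order 48), (S_3 x S_3) : C_2 (6T13, order 72), PGL(2,5) (6T14, order 120), S_6 (6T16, order 720). By Dedekind's theorem, for a prime p not dividing disc(f) the degrees of the irreducible factors of f mod p form the cycle type of an element of G. Factoring f modulo the 79 such primes p <= 419 (skipping 2, 3, which divide the discriminant), each new pattern first appears at: mod 5: f = (x^2 + 3)(x^2 + 2x + 3)(x^2 + 3x + 3), pattern 2+2+2; mod 7: f = (x^6 + 2), pattern 6; mod 11: f = (x + 2)(x + 9)(x^2 + 2x + 4)(x^2 + 9x + 4), pattern 2+2+1+1; mod 19: f = (x^3 + 6)(x^3 + 13), pattern 3+3; mod 43: f = (x + 3)(x + 18)(x + 21)(x + 22)(x + 25)(x + 40), pattern 1+1+1+1+1+1. No other pattern occurs in this range, so the set of observed cycle types is {2+2+2, 6, 2+2+1+1, 3+3, 1+1+1+1+1+1}. The candidates containing elements of all these cycle types are D_6 (6T3) of order 12, A_4 x C_2 (6T6) of order 24, S_3 x S_3 (6T9) of order 36, S_4 x C_2 (6T11) of order 48, (S_3 x S_3) : C_2 (6T13) of order 72, PGL(2,5) (6T14) of order 120, S_6 (6T16) of order 720; the others are excluded. The observed types are precisely the cycle types that occur in D_6 (6T3). Each of the other remaining candidates has further cycle types, and by the Chebotarev density theorem the matching factorization patterns would occur for a proportion of primes equal to their share of the group: A_4 x C_2 (6T6) additionally contains elements of type 2+1+1+1+1 (3 of its 24 elements, about 12% of primes); S_3 x S_3 (6T9) additionally contains elements of type 3+1+1+1 (4 of its 36 elements, about 11% of primes); S_4 x C_2 (6T11) additionally contains elements of type 4+2, 4+1+1, 2+1+1+1+1 (15 of its 48 elements, about 31% of primes); (S_3 x S_3) : C_2 (6T13) additionally contains elements of type 4+2, 3+2+1, 3+1+1+1, 2+1+1+1+1 (40 of its 72 elements, about 56% of primes); PGL(2,5) (6T14) additionally contains elements of type 5+1, 4+1+1 (54 of its 120 elements, about 45% of primes); S_6 (6T16) additionally contains elements of type 5+1, 4+2, 4+1+1, 3+2+1, 3+1+1+1, 2+1+1+1+1 (499 of its 720 elements, about 69% of primes). None of the 79 primes tested shows any such pattern (for each of these groups the chance of that is below 10^-4), which rules them out. Hence G = D_6 (6T3), of order 12.

6T3: D_6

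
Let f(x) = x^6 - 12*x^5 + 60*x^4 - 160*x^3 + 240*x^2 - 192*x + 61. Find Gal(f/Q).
D_6, the dihedral group of order 12

The polynomial f is an irreducible sextic over Q, so G = Gal(f/Q) is one of the 16 transitive subgroups 6T1, ..., 6T16 of S_6. The discriminant of f is 11337408, which is not a perfect square, so G is not contained in A_6. The transitive groups of degree 6 not contained in A_6 are: C_6 (6T1, order 6), S_3 (6T2, order 6), D_6 (6T3, order 12), C_3 x S_3 (6T5, order 18), A_4 x C_2 (6T6, order 24), S_4 (6T8, order 24), S_3 x S_3 (6T9, order 36), S_4 x C_2 (6T11, order 48), (S_3 x S_3) : C_2 (6T13, order 72), PGL(2,5) (6T14, order 120), S_6 (6T16, order 720). By Dedekind's theorem, for a prime p not dividing disc(f) the degrees of the irreducible factors of f mod p form the cycle type of an element of G. Factoring f modulo the 79 such primes p <= 419 (skipping 2, 3, which divide the discriminant), each new pattern first appears at: mod 5: f = (x^2 + x + 2)(x^2 + 3x + 3)(x^2 + 4x + 1), pattern 2+2+2; mod 7: f = (x^6 + 2x^5 + 4x^4 + x^3 + 2x^2 + 4x + 5), pattern 6; mod 11: f = (x + 1)(x + 6)(x^2 + 4x + 8)(x^2 + 10x + 7), pattern 2+2+1+1; mod 13: f = (x^3 + 7x^2 + 12x + 1)(x^3 + 7x^2 + 12x + 9), pattern 3+3; mod 61: f = (x)(x + 24)(x + 26)(x + 31)(x + 33)(x + 57), pattern 1+1+1+1+1+1. No other pattern occurs in this range, so the set of observed cycle types is {2+2+2, 6, 2+2+1+1, 3+3, 1+1+1+1+1+1}. The candidates containing elements of all these cycle types are D_6 (6T3) of order 12, A_4 x C_2 (6T6) of order 24, S_3 x S_3 (6T9) of order 36, S_4 x C_2 (6T11) of order 48, (S_3 x S_3) : C_2 (6T13) of order 72, PGL(2,5) (6T14) of order 120, S_6 (6T16) of order 720; the others are excluded. The observed types are precisely the cycle types that occur in D_6 (6T3). Each of the other remaining candidates has further cycle types, and by the Chebotarev density theorem the matching factorization patterns would occur for a proportion of primes equal to their share of the group: A_4 x C_2 (6T6) additionally contains elements of type 2+1+1+1+1 (3 of its 24 elements, about 12% of primes); S_3 x S_3 (6T9) additionally contains elements of type 3+1+1+1 (4 of its 36 elements, about 11% of primes); S_4 x C_2 (6T11) additionally contains elements of type 4+2, 4+1+1, 2+1+1+1+1 (15 of its 48 elements, about 31% of primes); (S_3 x S_3) : C_2 (6T13) additionally contains elements of type 4+2, 3+2+1, 3+1+1+1, 2+1+1+1+1 (40 of its 72 elements, about 56% of primes); PGL(2,5) (6T14) additionally contains elements of type 5+1, 4+1+1 (54 of its 120 elements, about 45% of primes); S_6 (6T16) additionally contains elements of type 5+1, 4+2, 4+1+1, 3+2+1, 3+1+1+1, 2+1+1+1+1 (499 of its 720 elements, about 69% of primes). None of the 79 primes tested shows any such pattern (for each of these groups the chance of that is below 10^-4), which rules them out. Hence G = D_6 (6T3), of order 12.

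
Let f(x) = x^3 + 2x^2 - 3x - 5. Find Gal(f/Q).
C_3 (order 3)

The polynomial is an irreducible cubic over Q and its discriminant is 169 = 13^2, a perfect square. For an irreducible cubic, a square discriminant forces the Galois group to be A_3, the cyclic group of order 3.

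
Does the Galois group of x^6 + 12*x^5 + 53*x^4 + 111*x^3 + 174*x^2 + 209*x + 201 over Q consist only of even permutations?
No

The polynomial is irreducible of degree 6 over Q. Its discriminant is -8927471787108451, which is not a perfect square. A Galois group lies in the alternating group exactly when the discriminant is a square in Q, so the Galois group (S_6) is not contained in A_6.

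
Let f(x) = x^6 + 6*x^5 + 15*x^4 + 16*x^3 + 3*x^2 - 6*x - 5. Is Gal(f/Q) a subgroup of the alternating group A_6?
The polynomial is irreducible of degree 6 over Q. Its discriminant is 40310784, which is not a perfect square. A Galois group lies in the alternating group exactly when the discriminant is a square in Q, so the Galois group (S_3 x S_3) is not contained in A_6.

No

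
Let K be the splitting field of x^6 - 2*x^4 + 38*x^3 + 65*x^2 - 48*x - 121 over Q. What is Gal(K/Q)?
S_4

The polynomial f is an irreducible sextic over Q, so G = Gal(f/Q) is one of the 16 transitive subgroups 6T1, ..., 6T16 of S_6. The discriminant of f is 4266893659103296 = 65321464^2, a perfect square, so G is contained in A_6. The transitive groups of degree 6 contained in A_6 are: A_4 (6T4, order 12), S_4 (6T7, order 24), (C_3 x C_3) : C_4 (6T10, order 36), PSL(2,5) (6T12, order 60), A_6 (6T15, order 360). By Dedekind's theorem, for a prime p not dividing disc(f) the degrees of the irreducible factors of f mod p form the cycle type of an element of G. Factoring f modulo the 79 such primes p <= 421 (skipping 2, 13, 31, which divide the discriminant), each new pattern first appears at: mod 3: f = (x^2 + x + 2)(x^4 + 2x^3 + x + 1), pattern 4+2; mod 5: f = (x^3 + x^2 + 3x + 4)(x^3 + 4x^2 + x + 1), pattern 3+3; mod 11: f = (x)(x + 7)(x^2 + 5x + 2)(x^2 + 10x + 6), pattern 2+2+1+1; mod 67: f = (x + 19)(x + 22)(x + 47)(x + 53)(x + 61)(x + 66), pattern 1+1+1+1+1+1. No other pattern occurs in this range, so the set of observed cycle types is {4+2, 3+3, 2+2+1+1, 1+1+1+1+1+1}. The candidates containing elements of all these cycle types are S_4 (6T7) of order 24, (C_3 x C_3) : C_4 (6T10) of order 36, A_6 (6T15) of order 360; the others are excluded. The observed types are precisely the cycle types that occur in S_4 (6T7). Each of the other remaining candidates has further cycle types, and by the Chebotarev density theorem the matching factorization patterns would occur for a proportion of primes equal to their share of the group: (C_3 x C_3) : C_4 (6T10) additionally contains elements of type 3+1+1+1 (4 of its 36 elements, about 11% of primes); A_6 (6T15) additionally contains elements of type 5+1, 3+1+1+1 (184 of its 360 elements, about 51% of primes). None of the 79 primes tested shows any such pattern (for each of these groups the chance of that is below 10^-4), which rules them out. Hence G = S_4 (6T7), of order 24.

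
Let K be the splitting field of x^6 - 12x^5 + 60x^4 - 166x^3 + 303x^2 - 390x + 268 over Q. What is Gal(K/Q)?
The polynomial f is an irreducible sextic over Q, so G = Gal(f/Q) is one of the 16 transitive subgroups 6T1, ..., 6T16 of S_6. The discriminant of f is -1160950579200, which is not a perfect square, so G is not contained in A_6. The transitive groups of degree 6 not contained in A_6 are: C_6 (6T1, order 6), S_3 (6T2, order 6), D_6 (6T3, order 12), C_3 x S_3 (6T5, order 18), A_4 x C_2 (6T6, order 24), S_4 (6T8, order 24), S_3 x S_3 (6T9, order 36), S_4 x C_2 (6T11, order 48), (S_3 x S_3) : C_2 (6T13, order 72), PGL(2,5) (6T14, order 120), S_6 (6T16, order 720). By Dedekind's theorem, for a prime p not dividing disc(f) the degrees of the irreducible factors of f mod p form the cycle type of an element of G. Factoring f modulo the 23 such primes p <= 101 (skipping 2, 3, 5, which divide the discriminant), each new pattern first appears at: mod 7: f = (x^3 + x^2 + 4x + 3)(x^3 + x^2 + 6x + 3), pattern 3+3; mod 11: f = (x^2 + 9)(x^2 + x + 4)(x^2 + 9x + 5), pattern 2+2+2; mod 61: f = (x + 4)(x + 10)(x + 12)(x + 16)(x + 33)(x + 35), pattern 1+1+1+1+1+1. No other pattern occurs in this range, so the set of observed cycle types is {3+3, 2+2+2, 1+1+1+1+1+1}. The candidates containing elements of all these cycle types are C_6 (6T1) of order 6, S_3 (6T2) of order 6, D_6 (6T3) of order 12, C_3 x S_3 (6T5) of order 18, A_4 x C_2 (6T6) of order 24, S_4 (6T8) of order 24, S_3 x S_3 (6T9) of order 36, S_4 x C_2 (6T11) of order 48, (S_3 x S_3) : C_2 (6T13) of order 72, PGL(2,5) (6T14) of order 120, S_6 (6T16) of order 720; the others are excluded. The observed types are precisely the cycle types that occur in S_3 (6T2). Each of the other remaining candidates has further cycle types, and by the Chebotarev density theorem the matching factorization patterns would occur for a proportion of primes equal to their share of the group: C_6 (6T1) additionally contains elements of type 6 (2 of its 6 elements, about 33% of primes); D_6 (6T3) additionally contains elements of type 6, 2+2+1+1 (5 of its 12 elements, about 42% of primes); C_3 x S_3 (6T5) additionally contains elements of type 6, 3+1+1+1 (10 of its 18 elements, about 56% of primes); A_4 x C_2 (6T6) additionally contains elements of type 6, 2+2+1+1, 2+1+1+1+1 (14 of its 24 elements, about 58% of primes); S_4 (6T8) additionally contains elements of type 4+1+1, 2+2+1+1 (9 of its 24 elements, about 38% of primes); S_3 x S_3 (6T9) additionally contains elements of type 6, 3+1+1+1, 2+2+1+1 (25 of its 36 elements, about 69% of primes); S_4 x C_2 (6T11) additionally contains elements of type 6, 4+2, 4+1+1, 2+2+1+1, 2+1+1+1+1 (32 of its 48 elements, about 67% of primes); (S_3 x S_3) : C_2 (6T13) additionally contains elements of type 6, 4+2, 3+2+1, 3+1+1+1, 2+2+1+1, 2+1+1+1+1 (61 of its 72 elements, about 85% of primes); PGL(2,5) (6T14) additionally contains elements of type 6, 5+1, 4+1+1, 2+2+1+1 (89 of its 120 elements, about 74% of primes); S_6 (6T16) additionally contains elements of type 6, 5+1, 4+2, 4+1+1, 3+2+1, 3+1+1+1, 2+2+1+1, 2+1+1+1+1 (664 of its 720 elements, about 92% of primes). None of the 23 primes tested shows any such pattern (for each of these groups the chance of that is below 10^-4), which rules them out. Hence G = S_3 (6T2), of order 6.

S_3 (also written S3)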